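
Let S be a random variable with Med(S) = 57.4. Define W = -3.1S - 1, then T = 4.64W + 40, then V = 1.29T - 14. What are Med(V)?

Med(W) = (-3.1)·57.4 + (-1) = -178.94.
Med(T) = 4.64·(-178.94) + 40 = -790.2816.
Med(V) = 1.29·(-790.2816) + (-14) = -1033.463264.

Med(V) = -1033.463264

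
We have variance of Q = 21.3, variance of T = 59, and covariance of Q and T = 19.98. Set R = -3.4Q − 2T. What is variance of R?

variance of R = a²·variance of Q + b²·variance of T + 2ab·covariance of Q and T with a = -3.4, b = -2.
= (-3.4)²·21.3 + (-2)²·59 + 2·(-3.4)·(-2)·19.98
= 246.228 + 236 + 271.728 = 753.956.

variance of R = 753.956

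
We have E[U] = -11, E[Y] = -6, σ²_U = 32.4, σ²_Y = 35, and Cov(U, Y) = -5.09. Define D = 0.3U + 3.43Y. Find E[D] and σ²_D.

E[D] = -23.88, σ²_D = 404.21228

E[D] = 0.3·E[U] + 3.43·E[Y] = 0.3·(-11) + 3.43·(-6) = -23.88.
σ²_D = a²·σ²_U + b²·σ²_Y + 2ab·Cov(U, Y) with a = 0.3, b = 3.43.
= 0.3²·32.4 + 3.43²·35 + 2·0.3·3.43·(-5.09)
= 2.916 + 411.7715 + (-10.47522) = 404.21228.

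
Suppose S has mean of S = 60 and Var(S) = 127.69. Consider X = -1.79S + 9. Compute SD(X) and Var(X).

SD(X) = 20.227, Var(X) = 409.131529

X = -1.79S + 9 is linear with a = -1.79, b = 9.
SD(S) = √127.69 = 11.3.
SD(X) = |a|·SD(S) = |-1.79|·11.3 = 20.227.
Var(X) = a²·Var(S) = (-1.79)²·127.69 = 409.131529 (the additive constant 9 does not affect variance).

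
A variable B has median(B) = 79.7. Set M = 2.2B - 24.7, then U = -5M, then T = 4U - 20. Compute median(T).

median(M) = 2.2·79.7 + (-24.7) = 150.64.
median(U) = (-5)·150.64 = -753.2.
median(T) = 4·(-753.2) + (-20) = -3032.8.

median(T) = -3032.8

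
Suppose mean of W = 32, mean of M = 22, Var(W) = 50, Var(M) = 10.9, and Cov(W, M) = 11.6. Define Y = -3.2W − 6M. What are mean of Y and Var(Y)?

mean of Y = -234.4, Var(Y) = 1349.84

mean of Y = (-3.2)·mean of W + (-6)·mean of M = (-3.2)·32 + (-6)·22 = -234.4.
Var(Y) = a²·Var(W) + b²·Var(M) + 2ab·Cov(W, M) with a = -3.2, b = -6.
= (-3.2)²·50 + (-6)²·10.9 + 2·(-3.2)·(-6)·11.6
= 512 + 392.4 + 445.44 = 1349.84.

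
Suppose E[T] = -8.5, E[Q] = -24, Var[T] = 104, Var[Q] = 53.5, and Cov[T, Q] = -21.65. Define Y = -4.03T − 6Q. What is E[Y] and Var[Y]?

E[Y] = (-4.03)·E[T] + (-6)·E[Q] = (-4.03)·(-8.5) + (-6)·(-24) = 178.255.
Var[Y] = a²·Var[T] + b²·Var[Q] + 2ab·Cov[T, Q] with a = -4.03, b = -6.
= (-4.03)²·104 + (-6)²·53.5 + 2·(-4.03)·(-6)·(-21.65)
= 1689.0536 + 1926 + (-1046.994) = 2568.0596.

E[Y] = 178.255, Var[Y] = 2568.0596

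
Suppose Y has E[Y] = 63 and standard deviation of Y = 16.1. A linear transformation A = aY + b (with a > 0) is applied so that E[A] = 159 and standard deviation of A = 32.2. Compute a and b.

a = 2, b = 33

standard deviation of A = a·standard deviation of Y (a > 0), so a = 32.2/16.1 = 2.
E[A] = a·E[Y] + b, so b = 159 − 2·63 = 33.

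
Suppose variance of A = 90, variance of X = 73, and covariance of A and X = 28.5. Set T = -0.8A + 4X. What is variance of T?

variance of T = 1043.2

variance of T = a²·variance of A + b²·variance of X + 2ab·covariance of A and X with a = -0.8, b = 4.
= (-0.8)²·90 + 4²·73 + 2·(-0.8)·4·28.5
= 57.6 + 1168 + (-182.4) = 1043.2.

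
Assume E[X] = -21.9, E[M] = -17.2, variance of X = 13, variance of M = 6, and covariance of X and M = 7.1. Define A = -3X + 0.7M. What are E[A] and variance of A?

E[A] = 53.66, variance of A = 90.12

E[A] = (-3)·E[X] + 0.7·E[M] = (-3)·(-21.9) + 0.7·(-17.2) = 53.66.
variance of A = a²·variance of X + b²·variance of M + 2ab·covariance of X and M with a = -3, b = 0.7.
= (-3)²·13 + 0.7²·6 + 2·(-3)·0.7·7.1
= 117 + 2.94 + (-29.82) = 90.12.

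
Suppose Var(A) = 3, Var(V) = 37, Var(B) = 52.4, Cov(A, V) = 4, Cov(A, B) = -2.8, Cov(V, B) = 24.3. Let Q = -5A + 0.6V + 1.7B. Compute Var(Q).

Var(Q) = a²·Var(A) + b²·Var(V) + c²·Var(B) + 2ab·Cov(A, V) + 2ac·Cov(A, B) + 2bc·Cov(V, B), with a = -5, b = 0.6, c = 1.7.
= 75 + 13.32 + 151.436 + (-24) + 47.6 + 49.572
= 312.928.

Var(Q) = 312.928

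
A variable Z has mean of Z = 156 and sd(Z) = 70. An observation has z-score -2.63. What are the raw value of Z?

Z = -28.1

Z = mean of Z + z·sd(Z) = 156 + (-2.63)·70 = -28.1.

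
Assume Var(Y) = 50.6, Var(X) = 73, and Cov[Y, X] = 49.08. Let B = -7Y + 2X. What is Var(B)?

Var(B) = 1397.16

Var(B) = a²·Var(Y) + b²·Var(X) + 2ab·Cov[Y, X] with a = -7, b = 2.
= (-7)²·50.6 + 2²·73 + 2·(-7)·2·49.08
= 2479.4 + 292 + (-1374.24) = 1397.16.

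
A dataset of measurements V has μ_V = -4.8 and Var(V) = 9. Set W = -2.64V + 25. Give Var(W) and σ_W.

Var(W) = 62.7264, σ_W = 7.92

W = -2.64V + 25 is linear with a = -2.64, b = 25.
Var(W) = a²·Var(V) = (-2.64)²·9 = 62.7264 (the additive constant 25 does not affect variance).
σ_V = √9 = 3.
σ_W = |a|·σ_V = |-2.64|·3 = 7.92.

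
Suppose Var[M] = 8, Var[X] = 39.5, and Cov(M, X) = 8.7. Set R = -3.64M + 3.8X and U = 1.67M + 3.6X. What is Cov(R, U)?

Cov(R, U) = 432.935

By bilinearity, Cov(R, U) = ac·Var[M] + bd·Var[X] + (ad+bc)·Cov(M, X), with a=-3.64, b=3.8, c=1.67, d=3.6.
ac·Var[M] = (-3.64)·1.67·8 = -48.6304
bd·Var[X] = 3.8·3.6·39.5 = 540.36
(ad+bc)·Cov(M, X) = (-6.758)·8.7 = -58.7946
Cov(R, U) = -48.6304 + 540.36 + (-58.7946) = 432.935.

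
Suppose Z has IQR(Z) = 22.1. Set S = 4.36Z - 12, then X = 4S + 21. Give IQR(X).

IQR(S) = |4.36|·22.1 = 96.356.
IQR(X) = |4|·96.356 = 385.424.

IQR(X) = 385.424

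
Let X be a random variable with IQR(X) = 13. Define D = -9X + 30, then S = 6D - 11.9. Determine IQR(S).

IQR(D) = |-9|·13 = 117.
IQR(S) = |6|·117 = 702.

IQR(S) = 702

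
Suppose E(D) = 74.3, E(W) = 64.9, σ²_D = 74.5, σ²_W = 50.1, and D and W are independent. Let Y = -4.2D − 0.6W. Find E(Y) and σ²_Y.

E(Y) = (-4.2)·E(D) + (-0.6)·E(W) = (-4.2)·74.3 + (-0.6)·64.9 = -351.
σ²_Y = a²·σ²_D + b²·σ²_W + 2ab·Cov(D, W) with a = -4.2, b = -0.6.
Independence gives Cov(D, W) = 0.
= (-4.2)²·74.5 + (-0.6)²·50.1 + 2·(-4.2)·(-0.6)·0
= 1314.18 + 18.036 + 0 = 1332.216.

E(Y) = -351, σ²_Y = 1332.216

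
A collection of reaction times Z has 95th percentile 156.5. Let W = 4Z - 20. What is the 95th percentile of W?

Since a = 4 > 0 the transformation is increasing, so the 95th percentile of W = a·(P_{95} of Z) + b = 4·156.5 + (-20) = 606.

95th percentile of W = 606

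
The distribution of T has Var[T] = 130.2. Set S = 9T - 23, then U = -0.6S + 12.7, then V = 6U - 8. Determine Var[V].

Var[V] = 136678.752

Var[S] = 9²·130.2 = 10546.2.
Var[U] = (-0.6)²·10546.2 = 3796.632.
Var[V] = 6²·3796.632 = 136678.752.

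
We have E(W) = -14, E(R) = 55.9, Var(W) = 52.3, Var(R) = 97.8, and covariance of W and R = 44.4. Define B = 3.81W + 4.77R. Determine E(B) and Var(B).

E(B) = 3.81·E(W) + 4.77·E(R) = 3.81·(-14) + 4.77·55.9 = 213.303.
Var(B) = a²·Var(W) + b²·Var(R) + 2ab·covariance of W and R with a = 3.81, b = 4.77.
= 3.81²·52.3 + 4.77²·97.8 + 2·3.81·4.77·44.4
= 759.19203 + 2225.23362 + 1613.82456 = 4598.25021.

E(B) = 213.303, Var(B) = 4598.25021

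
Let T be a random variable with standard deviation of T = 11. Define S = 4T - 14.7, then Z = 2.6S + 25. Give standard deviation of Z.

standard deviation of S = |4|·11 = 44.
standard deviation of Z = |2.6|·44 = 114.4.

standard deviation of Z = 114.4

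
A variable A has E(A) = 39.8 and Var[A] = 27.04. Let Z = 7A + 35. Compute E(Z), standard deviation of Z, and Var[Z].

Z = 7A + 35 is linear with a = 7, b = 35.
E(Z) = a·E(A) + b = 7·39.8 + 35 = 313.6.
standard deviation of A = √27.04 = 5.2.
standard deviation of Z = |a|·standard deviation of A = |7|·5.2 = 36.4.
Var[Z] = a²·Var[A] = 7²·27.04 = 1324.96 (the additive constant 35 does not affect variance).

E(Z) = 313.6, standard deviation of Z = 36.4, Var[Z] = 1324.96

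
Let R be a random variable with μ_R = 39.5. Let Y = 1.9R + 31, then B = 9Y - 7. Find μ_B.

μ_B = 947.45

μ_Y = 1.9·39.5 + 31 = 106.05.
μ_B = 9·106.05 + (-7) = 947.45.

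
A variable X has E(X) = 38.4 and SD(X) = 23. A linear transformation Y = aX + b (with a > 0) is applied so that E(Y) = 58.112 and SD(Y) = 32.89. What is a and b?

a = 1.43, b = 3.2

SD(Y) = a·SD(X) (a > 0), so a = 32.89/23 = 1.43.
E(Y) = a·E(X) + b, so b = 58.112 − 1.43·38.4 = 3.2.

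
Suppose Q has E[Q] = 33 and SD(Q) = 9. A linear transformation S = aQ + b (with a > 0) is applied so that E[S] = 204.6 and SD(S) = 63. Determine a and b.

a = 7, b = -26.4

SD(S) = a·SD(Q) (a > 0), so a = 63/9 = 7.
E[S] = a·E[Q] + b, so b = 204.6 − 7·33 = -26.4.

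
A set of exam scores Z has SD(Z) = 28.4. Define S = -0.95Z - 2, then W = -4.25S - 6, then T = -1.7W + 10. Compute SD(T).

SD(T) = 194.9305

SD(S) = |-0.95|·28.4 = 26.98.
SD(W) = |-4.25|·26.98 = 114.665.
SD(T) = |-1.7|·114.665 = 194.9305.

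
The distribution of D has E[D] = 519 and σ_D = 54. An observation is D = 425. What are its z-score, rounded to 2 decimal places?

z = -1.74

z = (D − E[D]) / σ_D = (425 − 519) / 54 ≈ -1.74.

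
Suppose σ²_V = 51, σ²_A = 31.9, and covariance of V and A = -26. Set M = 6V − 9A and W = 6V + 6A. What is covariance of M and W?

covariance of M and W = 581.4

By bilinearity, covariance of M and W = ac·σ²_V + bd·σ²_A + (ad+bc)·covariance of V and A, with a=6, b=-9, c=6, d=6.
ac·σ²_V = 6·6·51 = 1836
bd·σ²_A = (-9)·6·31.9 = -1722.6
(ad+bc)·covariance of V and A = (-18)·(-26) = 468
covariance of M and W = 1836 + (-1722.6) + 468 = 581.4.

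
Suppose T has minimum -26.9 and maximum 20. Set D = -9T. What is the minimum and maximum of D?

a = -9 < 0, so order reverses: min(D) = a·max(T)+b = (-9)·20 = -180; max(D) = a·min(T)+b = (-9)·(-26.9) = 242.1.

min(D) = -180, max(D) = 242.1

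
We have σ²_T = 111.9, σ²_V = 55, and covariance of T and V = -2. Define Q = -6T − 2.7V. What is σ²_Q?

σ²_Q = a²·σ²_T + b²·σ²_V + 2ab·covariance of T and V with a = -6, b = -2.7.
= (-6)²·111.9 + (-2.7)²·55 + 2·(-6)·(-2.7)·(-2)
= 4028.4 + 400.95 + (-64.8) = 4364.55.

σ²_Q = 4364.55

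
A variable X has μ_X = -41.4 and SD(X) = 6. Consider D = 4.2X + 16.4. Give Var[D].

D = 4.2X + 16.4 is linear with a = 4.2, b = 16.4.
Var[X] = 6² = 36.
Var[D] = a²·Var[X] = 4.2²·36 = 635.04 (the additive constant 16.4 does not affect variance).

Var[D] = 635.04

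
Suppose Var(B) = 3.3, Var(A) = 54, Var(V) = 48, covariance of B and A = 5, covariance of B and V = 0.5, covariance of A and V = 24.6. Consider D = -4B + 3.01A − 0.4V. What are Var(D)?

Var(D) = 371.6886

Var(D) = a²·Var(B) + b²·Var(A) + c²·Var(V) + 2ab·covariance of B and A + 2ac·covariance of B and V + 2bc·covariance of A and V, with a = -4, b = 3.01, c = -0.4.
= 52.8 + 489.2454 + 7.68 + (-120.4) + 1.6 + (-59.2368)
= 371.6886.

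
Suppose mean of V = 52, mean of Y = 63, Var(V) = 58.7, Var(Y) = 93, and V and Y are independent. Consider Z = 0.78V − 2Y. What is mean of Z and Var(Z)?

mean of Z = 0.78·mean of V + (-2)·mean of Y = 0.78·52 + (-2)·63 = -85.44.
Var(Z) = a²·Var(V) + b²·Var(Y) + 2ab·Cov(V, Y) with a = 0.78, b = -2.
Independence gives Cov(V, Y) = 0.
= 0.78²·58.7 + (-2)²·93 + 2·0.78·(-2)·0
= 35.71308 + 372 + 0 = 407.71308.

mean of Z = -85.44, Var(Z) = 407.71308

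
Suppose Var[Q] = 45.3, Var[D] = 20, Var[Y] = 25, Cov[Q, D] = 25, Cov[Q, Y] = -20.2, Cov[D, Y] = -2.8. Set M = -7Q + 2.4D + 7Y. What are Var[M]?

Var[M] = 4605.42

Var[M] = a²·Var[Q] + b²·Var[D] + c²·Var[Y] + 2ab·Cov[Q, D] + 2ac·Cov[Q, Y] + 2bc·Cov[D, Y], with a = -7, b = 2.4, c = 7.
= 2219.7 + 115.2 + 1225 + (-840) + 1979.6 + (-94.08)
= 4605.42.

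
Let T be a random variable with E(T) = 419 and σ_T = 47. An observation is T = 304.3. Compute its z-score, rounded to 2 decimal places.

z = (T − E(T)) / σ_T = (304.3 − 419) / 47 ≈ -2.44.

z = -2.44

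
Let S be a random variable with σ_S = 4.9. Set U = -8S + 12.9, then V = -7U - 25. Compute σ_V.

σ_U = |-8|·4.9 = 39.2.
σ_V = |-7|·39.2 = 274.4.

σ_V = 274.4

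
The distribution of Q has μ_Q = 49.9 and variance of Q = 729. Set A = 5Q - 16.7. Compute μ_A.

A = 5Q - 16.7 is linear with a = 5, b = -16.7.
μ_A = a·μ_Q + b = 5·49.9 + (-16.7) = 232.8.

μ_A = 232.8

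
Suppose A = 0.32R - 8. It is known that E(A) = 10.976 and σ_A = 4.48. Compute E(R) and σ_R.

From A = 0.32R - 8: E(A) = a·E(R) + b, so E(R) = (E(A) − b)/a = (10.976 − (-8))/0.32 = 59.3.
σ_A = |a|·σ_R, so σ_R = 4.48/|0.32| = 14.

E(R) = 59.3, σ_R = 14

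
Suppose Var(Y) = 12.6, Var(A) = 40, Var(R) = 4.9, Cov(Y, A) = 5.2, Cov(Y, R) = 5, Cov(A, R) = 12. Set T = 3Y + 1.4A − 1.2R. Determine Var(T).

Var(T) = a²·Var(Y) + b²·Var(A) + c²·Var(R) + 2ab·Cov(Y, A) + 2ac·Cov(Y, R) + 2bc·Cov(A, R), with a = 3, b = 1.4, c = -1.2.
= 113.4 + 78.4 + 7.056 + 43.68 + (-36) + (-40.32)
= 166.216.

Var(T) = 166.216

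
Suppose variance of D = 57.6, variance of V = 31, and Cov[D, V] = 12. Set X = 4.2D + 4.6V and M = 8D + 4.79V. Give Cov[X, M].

Cov[X, M] = 3301.43

By bilinearity, Cov[X, M] = ac·variance of D + bd·variance of V + (ad+bc)·Cov[D, V], with a=4.2, b=4.6, c=8, d=4.79.
ac·variance of D = 4.2·8·57.6 = 1935.36
bd·variance of V = 4.6·4.79·31 = 683.054
(ad+bc)·Cov[D, V] = (56.918)·12 = 683.016
Cov[X, M] = 1935.36 + 683.054 + 683.016 = 3301.43.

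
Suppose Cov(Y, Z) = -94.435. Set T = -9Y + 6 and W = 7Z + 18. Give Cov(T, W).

Cov(T, W) = 5949.405

Cov(T, W) = a·c·Cov(Y, Z) = (-9)·7·(-94.435) = 5949.405. Additive constants drop out.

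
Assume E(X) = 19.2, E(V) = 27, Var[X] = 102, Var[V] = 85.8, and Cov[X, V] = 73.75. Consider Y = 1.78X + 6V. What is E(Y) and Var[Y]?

E(Y) = 1.78·E(X) + 6·E(V) = 1.78·19.2 + 6·27 = 196.176.
Var[Y] = a²·Var[X] + b²·Var[V] + 2ab·Cov[X, V] with a = 1.78, b = 6.
= 1.78²·102 + 6²·85.8 + 2·1.78·6·73.75
= 323.1768 + 3088.8 + 1575.3 = 4987.2768.

E(Y) = 196.176, Var[Y] = 4987.2768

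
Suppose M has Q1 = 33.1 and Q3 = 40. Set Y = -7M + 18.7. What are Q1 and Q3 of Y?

a = -7 < 0 reverses order: Q1(Y) comes from Q3(M), Q3(Y) from Q1(M).
Q1(Y) = (-7)·40 + 18.7 = -261.3; Q3(Y) = (-7)·33.1 + 18.7 = -213.

Q1(Y) = -261.3, Q3(Y) = -213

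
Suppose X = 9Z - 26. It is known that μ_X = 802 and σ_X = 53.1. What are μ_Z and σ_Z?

μ_Z = 92, σ_Z = 5.9

From X = 9Z - 26: μ_X = a·μ_Z + b, so μ_Z = (μ_X − b)/a = (802 − (-26))/9 = 92.
σ_X = |a|·σ_Z, so σ_Z = 53.1/|9| = 5.9.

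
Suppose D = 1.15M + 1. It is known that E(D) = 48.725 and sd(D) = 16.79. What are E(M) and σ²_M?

From D = 1.15M + 1: E(D) = a·E(M) + b, so E(M) = (E(D) − b)/a = (48.725 − 1)/1.15 = 41.5.
σ²_D = 16.79² = 281.9041.
σ²_D = a²·σ²_M, so σ²_M = 281.9041/1.15² = 213.16.

E(M) = 41.5, σ²_M = 213.16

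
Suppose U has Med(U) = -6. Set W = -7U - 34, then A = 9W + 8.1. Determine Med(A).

Med(W) = (-7)·(-6) + (-34) = 8.
Med(A) = 9·8 + 8.1 = 80.1.

Med(A) = 80.1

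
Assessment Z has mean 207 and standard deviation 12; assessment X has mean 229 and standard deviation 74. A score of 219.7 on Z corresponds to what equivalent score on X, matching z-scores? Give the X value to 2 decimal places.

z = (219.7 − 207)/12 ≈ 1.0583.
X = 229 + z·74 = 229 + (219.7 − 207)·74/12 ≈ 307.32.

X = 307.32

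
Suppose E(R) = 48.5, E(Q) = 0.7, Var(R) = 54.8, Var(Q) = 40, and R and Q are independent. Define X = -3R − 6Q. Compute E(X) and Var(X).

E(X) = (-3)·E(R) + (-6)·E(Q) = (-3)·48.5 + (-6)·0.7 = -149.7.
Var(X) = a²·Var(R) + b²·Var(Q) + 2ab·Cov[R, Q] with a = -3, b = -6.
Independence gives Cov[R, Q] = 0.
= (-3)²·54.8 + (-6)²·40 + 2·(-3)·(-6)·0
= 493.2 + 1440 + 0 = 1933.2.

E(X) = -149.7, Var(X) = 1933.2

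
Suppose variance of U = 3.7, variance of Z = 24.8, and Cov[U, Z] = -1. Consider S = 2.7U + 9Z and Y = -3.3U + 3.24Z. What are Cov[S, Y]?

Cov[S, Y] = 711.153

By bilinearity, Cov[S, Y] = ac·variance of U + bd·variance of Z + (ad+bc)·Cov[U, Z], with a=2.7, b=9, c=-3.3, d=3.24.
ac·variance of U = 2.7·(-3.3)·3.7 = -32.967
bd·variance of Z = 9·3.24·24.8 = 723.168
(ad+bc)·Cov[U, Z] = (-20.952)·(-1) = 20.952
Cov[S, Y] = -32.967 + 723.168 + 20.952 = 711.153.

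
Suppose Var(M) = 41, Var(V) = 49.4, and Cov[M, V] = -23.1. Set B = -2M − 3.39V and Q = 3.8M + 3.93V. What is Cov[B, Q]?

By bilinearity, Cov[B, Q] = ac·Var(M) + bd·Var(V) + (ad+bc)·Cov[M, V], with a=-2, b=-3.39, c=3.8, d=3.93.
ac·Var(M) = (-2)·3.8·41 = -311.6
bd·Var(V) = (-3.39)·3.93·49.4 = -658.14138
(ad+bc)·Cov[M, V] = (-20.742)·(-23.1) = 479.1402
Cov[B, Q] = -311.6 + (-658.14138) + 479.1402 = -490.60118.

Cov[B, Q] = -490.60118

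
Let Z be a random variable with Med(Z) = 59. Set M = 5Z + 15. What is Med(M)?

Med(M) = 310

A linear map preserves order up to sign, so Med(M) = a·Med(Z) + b = 5·59 + 15 = 310.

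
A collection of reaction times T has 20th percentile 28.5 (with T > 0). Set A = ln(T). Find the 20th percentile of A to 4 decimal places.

20th percentile of A = 3.3499

ln(T) is increasing, so P_{20}(A) = g(P_{20}(T)) ≈ 3.3499.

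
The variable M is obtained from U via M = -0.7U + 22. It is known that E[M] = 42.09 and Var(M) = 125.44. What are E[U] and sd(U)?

From M = -0.7U + 22: E[M] = a·E[U] + b, so E[U] = (E[M] − b)/a = (42.09 − 22)/(-0.7) = -28.7.
sd(M) = √125.44 = 11.2.
sd(M) = |a|·sd(U), so sd(U) = 11.2/|-0.7| = 16.

E[U] = -28.7, sd(U) = 16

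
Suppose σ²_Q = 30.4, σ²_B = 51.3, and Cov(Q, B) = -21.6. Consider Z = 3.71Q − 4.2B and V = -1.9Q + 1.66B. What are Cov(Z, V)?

By bilinearity, Cov(Z, V) = ac·σ²_Q + bd·σ²_B + (ad+bc)·Cov(Q, B), with a=3.71, b=-4.2, c=-1.9, d=1.66.
ac·σ²_Q = 3.71·(-1.9)·30.4 = -214.2896
bd·σ²_B = (-4.2)·1.66·51.3 = -357.6636
(ad+bc)·Cov(Q, B) = (14.1386)·(-21.6) = -305.39376
Cov(Z, V) = -214.2896 + (-357.6636) + (-305.39376) = -877.34696.

Cov(Z, V) = -877.34696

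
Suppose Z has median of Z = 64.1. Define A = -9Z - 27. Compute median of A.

A linear map preserves order up to sign, so median of A = a·median of Z + b = (-9)·64.1 + (-27) = -603.9.

median of A = -603.9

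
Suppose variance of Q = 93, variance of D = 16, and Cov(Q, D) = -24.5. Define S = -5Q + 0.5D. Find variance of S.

variance of S = 2451.5

variance of S = a²·variance of Q + b²·variance of D + 2ab·Cov(Q, D) with a = -5, b = 0.5.
= (-5)²·93 + 0.5²·16 + 2·(-5)·0.5·(-24.5)
= 2325 + 4 + 122.5 = 2451.5.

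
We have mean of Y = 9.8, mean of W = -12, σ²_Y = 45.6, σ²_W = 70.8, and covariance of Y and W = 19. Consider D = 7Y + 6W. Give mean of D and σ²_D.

mean of D = -3.4, σ²_D = 6379.2

mean of D = 7·mean of Y + 6·mean of W = 7·9.8 + 6·(-12) = -3.4.
σ²_D = a²·σ²_Y + b²·σ²_W + 2ab·covariance of Y and W with a = 7, b = 6.
= 7²·45.6 + 6²·70.8 + 2·7·6·19
= 2234.4 + 2548.8 + 1596 = 6379.2.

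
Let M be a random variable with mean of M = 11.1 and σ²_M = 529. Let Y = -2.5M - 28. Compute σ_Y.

σ_Y = 57.5

Y = -2.5M - 28 is linear with a = -2.5, b = -28.
σ_M = √529 = 23.
σ_Y = |a|·σ_M = |-2.5|·23 = 57.5.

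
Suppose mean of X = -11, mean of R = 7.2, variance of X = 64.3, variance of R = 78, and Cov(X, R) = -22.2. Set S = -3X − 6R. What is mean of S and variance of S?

mean of S = (-3)·mean of X + (-6)·mean of R = (-3)·(-11) + (-6)·7.2 = -10.2.
variance of S = a²·variance of X + b²·variance of R + 2ab·Cov(X, R) with a = -3, b = -6.
= (-3)²·64.3 + (-6)²·78 + 2·(-3)·(-6)·(-22.2)
= 578.7 + 2808 + (-799.2) = 2587.5.

mean of S = -10.2, variance of S = 2587.5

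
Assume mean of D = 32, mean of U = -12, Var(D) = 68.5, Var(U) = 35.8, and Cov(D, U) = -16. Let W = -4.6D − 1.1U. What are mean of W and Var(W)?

mean of W = (-4.6)·mean of D + (-1.1)·mean of U = (-4.6)·32 + (-1.1)·(-12) = -134.
Var(W) = a²·Var(D) + b²·Var(U) + 2ab·Cov(D, U) with a = -4.6, b = -1.1.
= (-4.6)²·68.5 + (-1.1)²·35.8 + 2·(-4.6)·(-1.1)·(-16)
= 1449.46 + 43.318 + (-161.92) = 1330.858.

mean of W = -134, Var(W) = 1330.858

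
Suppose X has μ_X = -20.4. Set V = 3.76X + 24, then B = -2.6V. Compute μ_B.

μ_B = 137.0304

μ_V = 3.76·(-20.4) + 24 = -52.704.
μ_B = (-2.6)·(-52.704) = 137.0304.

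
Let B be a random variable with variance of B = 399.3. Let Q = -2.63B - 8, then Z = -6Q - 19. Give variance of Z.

variance of Z = 99429.05412

variance of Q = (-2.63)²·399.3 = 2761.91817.
variance of Z = (-6)²·2761.91817 = 99429.05412.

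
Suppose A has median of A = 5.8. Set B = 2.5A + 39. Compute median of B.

median of B = 53.5

A linear map preserves order up to sign, so median of B = a·median of A + b = 2.5·5.8 + 39 = 53.5.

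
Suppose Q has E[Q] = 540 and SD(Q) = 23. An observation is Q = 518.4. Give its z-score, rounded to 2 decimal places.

z = -0.94

z = (Q − E[Q]) / SD(Q) = (518.4 − 540) / 23 ≈ -0.94.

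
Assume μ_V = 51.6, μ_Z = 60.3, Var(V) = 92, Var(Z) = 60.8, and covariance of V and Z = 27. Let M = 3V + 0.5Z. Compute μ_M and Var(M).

μ_M = 3·μ_V + 0.5·μ_Z = 3·51.6 + 0.5·60.3 = 184.95.
Var(M) = a²·Var(V) + b²·Var(Z) + 2ab·covariance of V and Z with a = 3, b = 0.5.
= 3²·92 + 0.5²·60.8 + 2·3·0.5·27
= 828 + 15.2 + 81 = 924.2.

μ_M = 184.95, Var(M) = 924.2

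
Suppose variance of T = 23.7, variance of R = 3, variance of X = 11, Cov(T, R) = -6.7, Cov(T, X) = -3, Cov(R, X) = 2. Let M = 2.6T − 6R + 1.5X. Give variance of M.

variance of M = a²·variance of T + b²·variance of R + c²·variance of X + 2ab·Cov(T, R) + 2ac·Cov(T, X) + 2bc·Cov(R, X), with a = 2.6, b = -6, c = 1.5.
= 160.212 + 108 + 24.75 + 209.04 + (-23.4) + (-36)
= 442.602.

variance of M = 442.602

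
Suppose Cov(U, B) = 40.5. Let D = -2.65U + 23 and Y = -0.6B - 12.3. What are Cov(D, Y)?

Cov(D, Y) = a·c·Cov(U, B) = (-2.65)·(-0.6)·40.5 = 64.395. Additive constants drop out.

Cov(D, Y) = 64.395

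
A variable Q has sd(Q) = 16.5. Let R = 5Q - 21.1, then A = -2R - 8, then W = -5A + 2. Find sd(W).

sd(W) = 825

sd(R) = |5|·16.5 = 82.5.
sd(A) = |-2|·82.5 = 165.
sd(W) = |-5|·165 = 825.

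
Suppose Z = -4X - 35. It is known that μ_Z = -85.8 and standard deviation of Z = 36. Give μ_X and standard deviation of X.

μ_X = 12.7, standard deviation of X = 9

From Z = -4X - 35: μ_Z = a·μ_X + b, so μ_X = (μ_Z − b)/a = (-85.8 − (-35))/(-4) = 12.7.
standard deviation of Z = |a|·standard deviation of X, so standard deviation of X = 36/|-4| = 9.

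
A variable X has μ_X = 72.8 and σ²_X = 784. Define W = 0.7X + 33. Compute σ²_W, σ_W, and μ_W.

σ²_W = 384.16, σ_W = 19.6, μ_W = 83.96

W = 0.7X + 33 is linear with a = 0.7, b = 33.
σ²_W = a²·σ²_X = 0.7²·784 = 384.16 (the additive constant 33 does not affect variance).
σ_X = √784 = 28.
σ_W = |a|·σ_X = |0.7|·28 = 19.6.
μ_W = a·μ_X + b = 0.7·72.8 + 33 = 83.96.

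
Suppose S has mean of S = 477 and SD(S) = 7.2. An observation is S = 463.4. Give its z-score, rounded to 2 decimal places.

z = -1.89

z = (S − mean of S) / SD(S) = (463.4 − 477) / 7.2 ≈ -1.89.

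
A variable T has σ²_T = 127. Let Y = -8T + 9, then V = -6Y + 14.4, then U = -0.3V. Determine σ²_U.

σ²_U = 26334.72

σ²_Y = (-8)²·127 = 8128.
σ²_V = (-6)²·8128 = 292608.
σ²_U = (-0.3)²·292608 = 26334.72.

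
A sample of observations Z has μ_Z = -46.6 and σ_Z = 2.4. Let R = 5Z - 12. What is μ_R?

μ_R = -245

R = 5Z - 12 is linear with a = 5, b = -12.
μ_R = a·μ_Z + b = 5·(-46.6) + (-12) = -245.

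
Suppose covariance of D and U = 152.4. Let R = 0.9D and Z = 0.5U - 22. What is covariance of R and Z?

covariance of R and Z = a·c·covariance of D and U = 0.9·0.5·152.4 = 68.58. Additive constants drop out.

covariance of R and Z = 68.58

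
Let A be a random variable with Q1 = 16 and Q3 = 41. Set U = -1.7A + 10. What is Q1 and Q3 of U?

Q1(U) = -59.7, Q3(U) = -17.2

a = -1.7 < 0 reverses order: Q1(U) comes from Q3(A), Q3(U) from Q1(A).
Q1(U) = (-1.7)·41 + 10 = -59.7; Q3(U) = (-1.7)·16 + 10 = -17.2.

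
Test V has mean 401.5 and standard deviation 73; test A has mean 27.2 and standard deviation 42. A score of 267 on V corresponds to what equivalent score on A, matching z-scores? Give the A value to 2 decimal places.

A = -50.18

z = (267 − 401.5)/73 ≈ -1.8425.
A = 27.2 + z·42 = 27.2 + (267 − 401.5)·42/73 ≈ -50.18.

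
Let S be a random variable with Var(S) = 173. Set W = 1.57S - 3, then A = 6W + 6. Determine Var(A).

Var(A) = 15351.3972

Var(W) = 1.57²·173 = 426.4277.
Var(A) = 6²·426.4277 = 15351.3972.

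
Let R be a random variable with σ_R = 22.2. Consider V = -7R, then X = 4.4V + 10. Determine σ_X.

σ_V = |-7|·22.2 = 155.4.
σ_X = |4.4|·155.4 = 683.76.

σ_X = 683.76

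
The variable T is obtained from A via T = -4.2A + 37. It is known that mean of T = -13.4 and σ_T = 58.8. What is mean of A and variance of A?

From T = -4.2A + 37: mean of T = a·mean of A + b, so mean of A = (mean of T − b)/a = (-13.4 − 37)/(-4.2) = 12.
variance of T = 58.8² = 3457.44.
variance of T = a²·variance of A, so variance of A = 3457.44/(-4.2)² = 196.

mean of A = 12, variance of A = 196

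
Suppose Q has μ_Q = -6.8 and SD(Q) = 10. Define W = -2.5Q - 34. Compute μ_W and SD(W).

W = -2.5Q - 34 is linear with a = -2.5, b = -34.
μ_W = a·μ_Q + b = (-2.5)·(-6.8) + (-34) = -17.
SD(W) = |a|·SD(Q) = |-2.5|·10 = 25.

μ_W = -17, SD(W) = 25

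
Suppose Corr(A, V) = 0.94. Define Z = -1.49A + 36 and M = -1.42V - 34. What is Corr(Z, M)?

Linear rescalings preserve correlation up to sign; here the slopes -1.49 and -1.42 have the same sign, so Corr(Z, M) = Corr(A, V) = 0.94.

Corr(Z, M) = 0.94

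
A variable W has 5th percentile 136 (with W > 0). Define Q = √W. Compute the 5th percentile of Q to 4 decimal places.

√W is increasing, so P_{5}(Q) = g(P_{5}(W)) ≈ 11.6619.

5th percentile of Q = 11.6619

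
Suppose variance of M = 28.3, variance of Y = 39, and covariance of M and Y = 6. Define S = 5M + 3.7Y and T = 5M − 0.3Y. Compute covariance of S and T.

covariance of S and T = 766.21

By bilinearity, covariance of S and T = ac·variance of M + bd·variance of Y + (ad+bc)·covariance of M and Y, with a=5, b=3.7, c=5, d=-0.3.
ac·variance of M = 5·5·28.3 = 707.5
bd·variance of Y = 3.7·(-0.3)·39 = -43.29
(ad+bc)·covariance of M and Y = (17)·6 = 102
covariance of S and T = 707.5 + (-43.29) + 102 = 766.21.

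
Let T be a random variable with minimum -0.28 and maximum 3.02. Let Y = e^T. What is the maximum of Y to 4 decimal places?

max(Y) = 20.4913

e^T is increasing on this domain, so max(Y) comes from max(T) = 3.02: max(Y) = exp(3.02) ≈ 20.4913.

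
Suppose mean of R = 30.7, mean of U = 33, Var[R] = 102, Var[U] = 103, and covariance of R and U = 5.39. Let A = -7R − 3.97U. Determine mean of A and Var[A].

mean of A = -345.91, Var[A] = 6920.9489

mean of A = (-7)·mean of R + (-3.97)·mean of U = (-7)·30.7 + (-3.97)·33 = -345.91.
Var[A] = a²·Var[R] + b²·Var[U] + 2ab·covariance of R and U with a = -7, b = -3.97.
= (-7)²·102 + (-3.97)²·103 + 2·(-7)·(-3.97)·5.39
= 4998 + 1623.3727 + 299.5762 = 6920.9489.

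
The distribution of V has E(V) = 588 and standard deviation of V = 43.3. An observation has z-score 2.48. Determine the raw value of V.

V = E(V) + z·standard deviation of V = 588 + 2.48·43.3 = 695.384.

V = 695.384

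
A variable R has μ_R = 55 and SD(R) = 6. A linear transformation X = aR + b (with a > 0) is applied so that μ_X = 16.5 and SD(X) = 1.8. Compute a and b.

SD(X) = a·SD(R) (a > 0), so a = 1.8/6 = 0.3.
μ_X = a·μ_R + b, so b = 16.5 − 0.3·55 = 0.

a = 0.3, b = 0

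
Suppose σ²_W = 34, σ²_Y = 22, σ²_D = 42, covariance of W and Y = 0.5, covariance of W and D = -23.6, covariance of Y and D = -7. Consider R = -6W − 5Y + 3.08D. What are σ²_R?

σ²_R = a²·σ²_W + b²·σ²_Y + c²·σ²_D + 2ab·covariance of W and Y + 2ac·covariance of W and D + 2bc·covariance of Y and D, with a = -6, b = -5, c = 3.08.
= 1224 + 550 + 398.4288 + 30 + 872.256 + 215.6
= 3290.2848.

σ²_R = 3290.2848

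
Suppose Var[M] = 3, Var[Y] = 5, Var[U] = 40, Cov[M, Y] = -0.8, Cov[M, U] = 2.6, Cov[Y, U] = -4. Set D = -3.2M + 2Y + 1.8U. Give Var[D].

Var[D] = a²·Var[M] + b²·Var[Y] + c²·Var[U] + 2ab·Cov[M, Y] + 2ac·Cov[M, U] + 2bc·Cov[Y, U], with a = -3.2, b = 2, c = 1.8.
= 30.72 + 20 + 129.6 + 10.24 + (-29.952) + (-28.8)
= 131.808.

Var[D] = 131.808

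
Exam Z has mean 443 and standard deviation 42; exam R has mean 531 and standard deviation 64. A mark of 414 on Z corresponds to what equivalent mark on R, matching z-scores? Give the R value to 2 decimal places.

R = 486.81

z = (414 − 443)/42 ≈ -0.6905.
R = 531 + z·64 = 531 + (414 − 443)·64/42 ≈ 486.81.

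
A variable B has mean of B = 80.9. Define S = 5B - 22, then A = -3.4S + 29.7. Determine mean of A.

mean of A = -1270.8

mean of S = 5·80.9 + (-22) = 382.5.
mean of A = (-3.4)·382.5 + 29.7 = -1270.8.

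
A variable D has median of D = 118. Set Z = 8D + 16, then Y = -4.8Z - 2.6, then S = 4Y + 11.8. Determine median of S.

median of Z = 8·118 + 16 = 960.
median of Y = (-4.8)·960 + (-2.6) = -4610.6.
median of S = 4·(-4610.6) + 11.8 = -18430.6.

median of S = -18430.6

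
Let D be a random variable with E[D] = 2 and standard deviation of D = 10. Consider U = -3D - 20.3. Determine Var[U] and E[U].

Var[U] = 900, E[U] = -26.3

U = -3D - 20.3 is linear with a = -3, b = -20.3.
Var[D] = 10² = 100.
Var[U] = a²·Var[D] = (-3)²·100 = 900 (the additive constant -20.3 does not affect variance).
E[U] = a·E[D] + b = (-3)·2 + (-20.3) = -26.3.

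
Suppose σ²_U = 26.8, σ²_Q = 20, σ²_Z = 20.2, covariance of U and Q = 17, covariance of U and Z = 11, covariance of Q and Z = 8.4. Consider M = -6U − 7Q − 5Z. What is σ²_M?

σ²_M = a²·σ²_U + b²·σ²_Q + c²·σ²_Z + 2ab·covariance of U and Q + 2ac·covariance of U and Z + 2bc·covariance of Q and Z, with a = -6, b = -7, c = -5.
= 964.8 + 980 + 505 + 1428 + 660 + 588
= 5125.8.

σ²_M = 5125.8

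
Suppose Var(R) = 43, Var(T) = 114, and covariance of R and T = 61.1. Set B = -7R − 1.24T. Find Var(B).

Var(B) = 3342.9824

Var(B) = a²·Var(R) + b²·Var(T) + 2ab·covariance of R and T with a = -7, b = -1.24.
= (-7)²·43 + (-1.24)²·114 + 2·(-7)·(-1.24)·61.1
= 2107 + 175.2864 + 1060.696 = 3342.9824.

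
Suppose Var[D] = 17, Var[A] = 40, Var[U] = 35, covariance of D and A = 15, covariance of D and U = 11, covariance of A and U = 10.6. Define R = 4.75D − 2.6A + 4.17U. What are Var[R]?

Var[R] = a²·Var[D] + b²·Var[A] + c²·Var[U] + 2ab·covariance of D and A + 2ac·covariance of D and U + 2bc·covariance of A and U, with a = 4.75, b = -2.6, c = 4.17.
= 383.5625 + 270.4 + 608.6115 + (-370.5) + 435.765 + (-229.8504)
= 1097.9886.

Var[R] = 1097.9886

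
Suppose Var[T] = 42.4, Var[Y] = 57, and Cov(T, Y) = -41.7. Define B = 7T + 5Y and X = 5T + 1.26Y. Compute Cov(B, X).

By bilinearity, Cov(B, X) = ac·Var[T] + bd·Var[Y] + (ad+bc)·Cov(T, Y), with a=7, b=5, c=5, d=1.26.
ac·Var[T] = 7·5·42.4 = 1484
bd·Var[Y] = 5·1.26·57 = 359.1
(ad+bc)·Cov(T, Y) = (33.82)·(-41.7) = -1410.294
Cov(B, X) = 1484 + 359.1 + (-1410.294) = 432.806.

Cov(B, X) = 432.806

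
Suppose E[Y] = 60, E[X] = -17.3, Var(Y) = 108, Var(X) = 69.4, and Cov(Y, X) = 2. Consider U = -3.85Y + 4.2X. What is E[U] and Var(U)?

E[U] = (-3.85)·E[Y] + 4.2·E[X] = (-3.85)·60 + 4.2·(-17.3) = -303.66.
Var(U) = a²·Var(Y) + b²·Var(X) + 2ab·Cov(Y, X) with a = -3.85, b = 4.2.
= (-3.85)²·108 + 4.2²·69.4 + 2·(-3.85)·4.2·2
= 1600.83 + 1224.216 + (-64.68) = 2760.366.

E[U] = -303.66, Var(U) = 2760.366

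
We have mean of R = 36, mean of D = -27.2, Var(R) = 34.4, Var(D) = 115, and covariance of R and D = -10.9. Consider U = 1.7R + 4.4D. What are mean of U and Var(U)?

mean of U = -58.48, Var(U) = 2162.752

mean of U = 1.7·mean of R + 4.4·mean of D = 1.7·36 + 4.4·(-27.2) = -58.48.
Var(U) = a²·Var(R) + b²·Var(D) + 2ab·covariance of R and D with a = 1.7, b = 4.4.
= 1.7²·34.4 + 4.4²·115 + 2·1.7·4.4·(-10.9)
= 99.416 + 2226.4 + (-163.064) = 2162.752.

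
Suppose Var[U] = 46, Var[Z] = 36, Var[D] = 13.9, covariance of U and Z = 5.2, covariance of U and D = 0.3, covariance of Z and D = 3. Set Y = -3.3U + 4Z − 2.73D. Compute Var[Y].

Var[Y] = 983.14071

Var[Y] = a²·Var[U] + b²·Var[Z] + c²·Var[D] + 2ab·covariance of U and Z + 2ac·covariance of U and D + 2bc·covariance of Z and D, with a = -3.3, b = 4, c = -2.73.
= 500.94 + 576 + 103.59531 + (-137.28) + 5.4054 + (-65.52)
= 983.14071.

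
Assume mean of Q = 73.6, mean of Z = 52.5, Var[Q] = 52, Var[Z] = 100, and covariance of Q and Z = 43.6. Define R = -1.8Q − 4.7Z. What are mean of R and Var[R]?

mean of R = -379.23, Var[R] = 3115.192

mean of R = (-1.8)·mean of Q + (-4.7)·mean of Z = (-1.8)·73.6 + (-4.7)·52.5 = -379.23.
Var[R] = a²·Var[Q] + b²·Var[Z] + 2ab·covariance of Q and Z with a = -1.8, b = -4.7.
= (-1.8)²·52 + (-4.7)²·100 + 2·(-1.8)·(-4.7)·43.6
= 168.48 + 2209 + 737.712 = 3115.192.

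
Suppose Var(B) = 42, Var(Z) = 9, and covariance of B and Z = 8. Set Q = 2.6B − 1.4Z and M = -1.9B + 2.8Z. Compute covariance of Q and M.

By bilinearity, covariance of Q and M = ac·Var(B) + bd·Var(Z) + (ad+bc)·covariance of B and Z, with a=2.6, b=-1.4, c=-1.9, d=2.8.
ac·Var(B) = 2.6·(-1.9)·42 = -207.48
bd·Var(Z) = (-1.4)·2.8·9 = -35.28
(ad+bc)·covariance of B and Z = (9.94)·8 = 79.52
covariance of Q and M = -207.48 + (-35.28) + 79.52 = -163.24.

covariance of Q and M = -163.24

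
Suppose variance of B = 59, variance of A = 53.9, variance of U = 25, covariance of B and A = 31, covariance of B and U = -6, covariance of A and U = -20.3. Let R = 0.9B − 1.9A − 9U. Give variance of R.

variance of R = a²·variance of B + b²·variance of A + c²·variance of U + 2ab·covariance of B and A + 2ac·covariance of B and U + 2bc·covariance of A and U, with a = 0.9, b = -1.9, c = -9.
= 47.79 + 194.579 + 2025 + (-106.02) + 97.2 + (-694.26)
= 1564.289.

variance of R = 1564.289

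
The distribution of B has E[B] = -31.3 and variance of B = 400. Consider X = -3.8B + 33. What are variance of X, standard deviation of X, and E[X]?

X = -3.8B + 33 is linear with a = -3.8, b = 33.
variance of X = a²·variance of B = (-3.8)²·400 = 5776 (the additive constant 33 does not affect variance).
standard deviation of B = √400 = 20.
standard deviation of X = |a|·standard deviation of B = |-3.8|·20 = 76.
E[X] = a·E[B] + b = (-3.8)·(-31.3) + 33 = 151.94.

variance of X = 5776, standard deviation of X = 76, E[X] = 151.94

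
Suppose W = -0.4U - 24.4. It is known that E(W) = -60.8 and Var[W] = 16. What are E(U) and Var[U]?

From W = -0.4U - 24.4: E(W) = a·E(U) + b, so E(U) = (E(W) − b)/a = (-60.8 − (-24.4))/(-0.4) = 91.
Var[W] = a²·Var[U], so Var[U] = 16/(-0.4)² = 100.

E(U) = 91, Var[U] = 100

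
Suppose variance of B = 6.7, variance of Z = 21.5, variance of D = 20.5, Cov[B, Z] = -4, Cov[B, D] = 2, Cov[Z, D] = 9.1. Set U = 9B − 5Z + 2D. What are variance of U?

variance of U = 1412.2

variance of U = a²·variance of B + b²·variance of Z + c²·variance of D + 2ab·Cov[B, Z] + 2ac·Cov[B, D] + 2bc·Cov[Z, D], with a = 9, b = -5, c = 2.
= 542.7 + 537.5 + 82 + 360 + 72 + (-182)
= 1412.2.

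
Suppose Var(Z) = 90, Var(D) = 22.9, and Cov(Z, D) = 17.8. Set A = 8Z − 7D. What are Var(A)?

Var(A) = a²·Var(Z) + b²·Var(D) + 2ab·Cov(Z, D) with a = 8, b = -7.
= 8²·90 + (-7)²·22.9 + 2·8·(-7)·17.8
= 5760 + 1122.1 + (-1993.6) = 4888.5.

Var(A) = 4888.5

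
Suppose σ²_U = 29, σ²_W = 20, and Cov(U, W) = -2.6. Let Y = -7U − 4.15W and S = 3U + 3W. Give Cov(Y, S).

Cov(Y, S) = -771.03

By bilinearity, Cov(Y, S) = ac·σ²_U + bd·σ²_W + (ad+bc)·Cov(U, W), with a=-7, b=-4.15, c=3, d=3.
ac·σ²_U = (-7)·3·29 = -609
bd·σ²_W = (-4.15)·3·20 = -249
(ad+bc)·Cov(U, W) = (-33.45)·(-2.6) = 86.97
Cov(Y, S) = -609 + (-249) + 86.97 = -771.03.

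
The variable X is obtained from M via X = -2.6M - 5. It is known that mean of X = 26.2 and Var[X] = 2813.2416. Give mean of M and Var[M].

From X = -2.6M - 5: mean of X = a·mean of M + b, so mean of M = (mean of X − b)/a = (26.2 − (-5))/(-2.6) = -12.
Var[X] = a²·Var[M], so Var[M] = 2813.2416/(-2.6)² = 416.16.

mean of M = -12, Var[M] = 416.16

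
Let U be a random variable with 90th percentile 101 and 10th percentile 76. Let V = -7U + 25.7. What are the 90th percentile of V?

Since a = -7 < 0 the transformation is decreasing, reversing order: the 90th percentile of V corresponds to the 10th percentile of U.
So P_{90}(V) = a·P_{10}(U) + b = (-7)·76 + 25.7 = -506.3.

90th percentile of V = -506.3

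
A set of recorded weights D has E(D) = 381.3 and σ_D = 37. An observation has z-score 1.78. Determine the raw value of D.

D = 447.16

D = E(D) + z·σ_D = 381.3 + 1.78·37 = 447.16.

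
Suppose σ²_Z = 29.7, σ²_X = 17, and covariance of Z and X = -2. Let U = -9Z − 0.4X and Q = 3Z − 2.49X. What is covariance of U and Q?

covariance of U and Q = -827.388

By bilinearity, covariance of U and Q = ac·σ²_Z + bd·σ²_X + (ad+bc)·covariance of Z and X, with a=-9, b=-0.4, c=3, d=-2.49.
ac·σ²_Z = (-9)·3·29.7 = -801.9
bd·σ²_X = (-0.4)·(-2.49)·17 = 16.932
(ad+bc)·covariance of Z and X = (21.21)·(-2) = -42.42
covariance of U and Q = -801.9 + 16.932 + (-42.42) = -827.388.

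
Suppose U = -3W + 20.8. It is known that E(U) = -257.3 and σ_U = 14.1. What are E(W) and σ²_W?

From U = -3W + 20.8: E(U) = a·E(W) + b, so E(W) = (E(U) − b)/a = (-257.3 − 20.8)/(-3) = 92.7.
σ²_U = 14.1² = 198.81.
σ²_U = a²·σ²_W, so σ²_W = 198.81/(-3)² = 22.09.

E(W) = 92.7, σ²_W = 22.09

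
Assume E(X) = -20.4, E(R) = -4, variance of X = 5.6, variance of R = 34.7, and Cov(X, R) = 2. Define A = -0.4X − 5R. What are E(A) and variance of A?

E(A) = (-0.4)·E(X) + (-5)·E(R) = (-0.4)·(-20.4) + (-5)·(-4) = 28.16.
variance of A = a²·variance of X + b²·variance of R + 2ab·Cov(X, R) with a = -0.4, b = -5.
= (-0.4)²·5.6 + (-5)²·34.7 + 2·(-0.4)·(-5)·2
= 0.896 + 867.5 + 8 = 876.396.

E(A) = 28.16, variance of A = 876.396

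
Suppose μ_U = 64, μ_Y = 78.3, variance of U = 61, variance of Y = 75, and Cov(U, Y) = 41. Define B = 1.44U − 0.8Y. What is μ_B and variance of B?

μ_B = 1.44·μ_U + (-0.8)·μ_Y = 1.44·64 + (-0.8)·78.3 = 29.52.
variance of B = a²·variance of U + b²·variance of Y + 2ab·Cov(U, Y) with a = 1.44, b = -0.8.
= 1.44²·61 + (-0.8)²·75 + 2·1.44·(-0.8)·41
= 126.4896 + 48 + (-94.464) = 80.0256.

μ_B = 29.52, variance of B = 80.0256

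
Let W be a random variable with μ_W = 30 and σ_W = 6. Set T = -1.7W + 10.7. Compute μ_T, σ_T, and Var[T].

T = -1.7W + 10.7 is linear with a = -1.7, b = 10.7.
μ_T = a·μ_W + b = (-1.7)·30 + 10.7 = -40.3.
σ_T = |a|·σ_W = |-1.7|·6 = 10.2.
Var[W] = 6² = 36.
Var[T] = a²·Var[W] = (-1.7)²·36 = 104.04 (the additive constant 10.7 does not affect variance).

μ_T = -40.3, σ_T = 10.2, Var[T] = 104.04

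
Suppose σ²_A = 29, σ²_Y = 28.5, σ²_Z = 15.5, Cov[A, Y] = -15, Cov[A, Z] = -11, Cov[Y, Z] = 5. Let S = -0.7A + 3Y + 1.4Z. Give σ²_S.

σ²_S = a²·σ²_A + b²·σ²_Y + c²·σ²_Z + 2ab·Cov[A, Y] + 2ac·Cov[A, Z] + 2bc·Cov[Y, Z], with a = -0.7, b = 3, c = 1.4.
= 14.21 + 256.5 + 30.38 + 63 + 21.56 + 42
= 427.65.

σ²_S = 427.65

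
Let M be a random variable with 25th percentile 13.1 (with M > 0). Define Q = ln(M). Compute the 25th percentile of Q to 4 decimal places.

25th percentile of Q = 2.5726

ln(M) is increasing, so P_{25}(Q) = g(P_{25}(M)) ≈ 2.5726.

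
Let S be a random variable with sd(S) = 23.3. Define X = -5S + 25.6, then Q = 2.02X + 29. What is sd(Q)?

sd(Q) = 235.33

sd(X) = |-5|·23.3 = 116.5.
sd(Q) = |2.02|·116.5 = 235.33.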